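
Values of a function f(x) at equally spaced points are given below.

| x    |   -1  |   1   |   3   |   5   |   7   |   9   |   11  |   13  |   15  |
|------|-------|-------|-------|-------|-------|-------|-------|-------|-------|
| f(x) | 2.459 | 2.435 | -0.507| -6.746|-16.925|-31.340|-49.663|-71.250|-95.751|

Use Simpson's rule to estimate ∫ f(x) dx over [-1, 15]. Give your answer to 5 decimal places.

h = 2, n = 8.
(h/3)·[y₀ + 4y₁ + 2y₂ + 4y₃ + 2y₄ + 4y₅ + 2y₆ + 4y₇ + y₈] = 0.666667·(-655.086) = -436.72400.

-436.72400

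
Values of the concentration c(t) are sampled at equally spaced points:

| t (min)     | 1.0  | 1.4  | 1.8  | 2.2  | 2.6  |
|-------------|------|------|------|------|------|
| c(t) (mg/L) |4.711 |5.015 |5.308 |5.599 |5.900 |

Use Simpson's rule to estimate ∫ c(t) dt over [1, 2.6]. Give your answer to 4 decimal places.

h = 0.4, n = 4.
(h/3)·[y₀ + 4y₁ + 2y₂ + 4y₃ + y₄] = 0.133333·(63.683) = 8.4911.

8.4911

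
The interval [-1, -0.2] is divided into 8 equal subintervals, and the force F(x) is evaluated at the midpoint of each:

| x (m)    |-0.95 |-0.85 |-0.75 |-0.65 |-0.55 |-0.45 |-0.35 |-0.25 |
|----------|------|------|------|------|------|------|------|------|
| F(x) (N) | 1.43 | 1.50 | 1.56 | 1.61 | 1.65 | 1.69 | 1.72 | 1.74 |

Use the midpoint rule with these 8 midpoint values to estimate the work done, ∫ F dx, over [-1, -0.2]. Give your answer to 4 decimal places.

h = 0.1, n = 8.
h·[y(m₁) + y(m₂) + y(m₃) + y(m₄) + y(m₅) + y(m₆) + y(m₇) + y(m₈)] = 0.1·(12.90) = 1.2900.

1.2900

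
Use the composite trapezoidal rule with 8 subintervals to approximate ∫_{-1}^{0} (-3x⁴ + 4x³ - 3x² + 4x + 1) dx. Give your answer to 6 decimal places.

h = (0 − (-1))/8 = 0.125.
Nodes x₀,…,x₈ = -1, -0.875, -0.75, -0.625, -0.5, -0.375, -0.25, -0.125, 0.
f(x) = -3x⁴ + 4x³ - 3x² + 4x + 1: f₀=-13, f₁=-9.235107421875, f₂=-6.32421875, f₃=-4.106201171875, f₄=-2.4375, f₅=-1.192138671875, f₆=-0.26171875, f₇=0.444580078125, f₈=1.
(h/2)·[f₀ + 2f₁ + 2f₂ + 2f₃ + 2f₄ + 2f₅ + 2f₆ + 2f₇ + f₈] = 0.0625·(-58.224609375) = -3.639038.

-3.639038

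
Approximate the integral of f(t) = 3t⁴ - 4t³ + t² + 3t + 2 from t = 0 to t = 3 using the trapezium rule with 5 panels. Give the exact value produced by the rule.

99.92112

h = (3 − 0)/5 = 0.6.
Nodes t₀,…,t₅ = 0, 0.6, 1.2, 1.8, 2.4, 3.
f(t) = 3t⁴ - 4t³ + t² + 3t + 2: f₀=2, f₁=3.6848, f₂=6.3488, f₃=18.8048, f₄=59.1968, f₅=155.
(h/2)·[f₀ + 2f₁ + 2f₂ + 2f₃ + 2f₄ + f₅] = 0.3·(333.0704) = 99.92112.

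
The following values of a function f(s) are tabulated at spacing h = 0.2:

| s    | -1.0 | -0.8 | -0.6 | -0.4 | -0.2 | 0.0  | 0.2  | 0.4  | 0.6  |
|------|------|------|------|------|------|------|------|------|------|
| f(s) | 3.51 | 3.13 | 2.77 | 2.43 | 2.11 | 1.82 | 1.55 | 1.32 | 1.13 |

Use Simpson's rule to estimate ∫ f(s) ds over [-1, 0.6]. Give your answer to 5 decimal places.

h = 0.2, n = 8.
(h/3)·[y₀ + 4y₁ + 2y₂ + 4y₃ + 2y₄ + 4y₅ + 2y₆ + 4y₇ + y₈] = 0.066667·(52.30) = 3.48667.

3.48667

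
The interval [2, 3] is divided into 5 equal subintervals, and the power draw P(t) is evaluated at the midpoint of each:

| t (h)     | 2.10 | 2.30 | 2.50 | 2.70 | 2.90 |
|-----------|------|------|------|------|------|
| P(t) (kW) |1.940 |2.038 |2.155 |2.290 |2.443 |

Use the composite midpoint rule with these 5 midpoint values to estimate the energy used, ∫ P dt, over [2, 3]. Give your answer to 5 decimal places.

h = 0.2, n = 5.
h·[y(m₁) + y(m₂) + y(m₃) + y(m₄) + y(m₅)] = 0.2·(10.866) = 2.17320.

2.17320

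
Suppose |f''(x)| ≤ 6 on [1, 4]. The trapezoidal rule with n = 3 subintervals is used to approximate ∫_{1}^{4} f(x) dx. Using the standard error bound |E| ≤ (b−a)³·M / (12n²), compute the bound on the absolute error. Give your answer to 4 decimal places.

1.5000

|E| ≤ (3)³·6 / (12·3²) = 162/108 = 1.5000.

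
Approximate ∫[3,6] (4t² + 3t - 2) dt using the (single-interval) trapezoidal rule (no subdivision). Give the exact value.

304.5

T = (b−a)/2 · [f(3) + f(6)] = 1.5·[43 + 160] = 304.5.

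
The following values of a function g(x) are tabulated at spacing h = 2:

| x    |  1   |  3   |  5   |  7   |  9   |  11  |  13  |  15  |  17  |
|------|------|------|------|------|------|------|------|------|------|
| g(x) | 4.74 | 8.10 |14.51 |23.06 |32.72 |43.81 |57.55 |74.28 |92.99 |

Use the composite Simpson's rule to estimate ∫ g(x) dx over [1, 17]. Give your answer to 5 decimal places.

602.86000

h = 2, n = 8.
(h/3)·[y₀ + 4y₁ + 2y₂ + 4y₃ + 2y₄ + 4y₅ + 2y₆ + 4y₇ + y₈] = 0.666667·(904.29) = 602.86000.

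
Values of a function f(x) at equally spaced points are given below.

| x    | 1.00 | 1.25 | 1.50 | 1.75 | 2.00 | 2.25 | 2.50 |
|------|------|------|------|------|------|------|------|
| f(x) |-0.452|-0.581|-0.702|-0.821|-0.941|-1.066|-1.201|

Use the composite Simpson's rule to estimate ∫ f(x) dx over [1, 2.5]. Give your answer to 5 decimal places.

h = 0.25, n = 6.
(h/3)·[y₀ + 4y₁ + 2y₂ + 4y₃ + 2y₄ + 4y₅ + y₆] = 0.083333·(-14.811) = -1.23425.

-1.23425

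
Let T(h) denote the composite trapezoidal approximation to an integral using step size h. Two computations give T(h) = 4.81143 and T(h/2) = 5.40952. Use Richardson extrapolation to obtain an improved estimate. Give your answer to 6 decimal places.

R = (4·T(h/2) − T(h)) / 3 = (4·5.40952 − 4.81143)/3 = (16.82665)/3 = 5.608883.

5.608883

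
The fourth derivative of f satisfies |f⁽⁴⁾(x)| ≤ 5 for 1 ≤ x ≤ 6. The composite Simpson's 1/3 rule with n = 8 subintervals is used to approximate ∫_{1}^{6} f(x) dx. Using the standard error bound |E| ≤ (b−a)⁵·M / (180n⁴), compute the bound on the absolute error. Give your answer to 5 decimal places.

0.02119

|E| ≤ (5)⁵·5 / (180·8⁴) = 15625/737280 = 0.02119.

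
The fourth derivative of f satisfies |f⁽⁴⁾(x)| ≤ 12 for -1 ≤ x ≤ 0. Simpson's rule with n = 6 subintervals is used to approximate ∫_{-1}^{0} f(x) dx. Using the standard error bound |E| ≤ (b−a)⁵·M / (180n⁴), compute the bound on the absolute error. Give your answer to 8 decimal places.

|E| ≤ (1)⁵·12 / (180·6⁴) = 12/233280 = 0.00005144.

0.00005144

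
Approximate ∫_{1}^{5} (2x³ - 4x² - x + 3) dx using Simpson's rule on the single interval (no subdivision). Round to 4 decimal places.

S = (b−a)/6 · [f(1) + 4f(3) + f(5)] = 0.666667·[0 + 4·18 + 148] = 146.6667.

146.6667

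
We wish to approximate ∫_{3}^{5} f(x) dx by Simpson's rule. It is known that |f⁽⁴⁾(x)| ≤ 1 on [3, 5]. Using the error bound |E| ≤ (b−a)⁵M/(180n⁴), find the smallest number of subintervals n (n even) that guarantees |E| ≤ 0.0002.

Need 32/(180n⁴) ≤ 0.0002.
n⁴ ≥ 32/(180·0.0002) = 888.889 ⇒ n ≥ 5.4602, so the smallest even n is 6. (n must be even for Simpson's rule.)

6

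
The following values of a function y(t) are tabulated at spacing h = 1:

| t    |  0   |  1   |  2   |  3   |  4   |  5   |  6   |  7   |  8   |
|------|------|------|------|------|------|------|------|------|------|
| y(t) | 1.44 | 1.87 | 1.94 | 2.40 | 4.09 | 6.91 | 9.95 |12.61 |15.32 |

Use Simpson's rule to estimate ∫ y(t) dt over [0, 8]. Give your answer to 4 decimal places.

h = 1, n = 8.
(h/3)·[y₀ + 4y₁ + 2y₂ + 4y₃ + 2y₄ + 4y₅ + 2y₆ + 4y₇ + y₈] = 0.333333·(143.88) = 47.9600.

47.9600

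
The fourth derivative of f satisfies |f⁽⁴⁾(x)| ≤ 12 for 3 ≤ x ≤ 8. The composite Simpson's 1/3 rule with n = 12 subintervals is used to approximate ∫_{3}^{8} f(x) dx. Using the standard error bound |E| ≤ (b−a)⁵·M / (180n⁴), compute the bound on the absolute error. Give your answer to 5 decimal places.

|E| ≤ (5)⁵·12 / (180·12⁴) = 37500/3732480 = 0.01005.

0.01005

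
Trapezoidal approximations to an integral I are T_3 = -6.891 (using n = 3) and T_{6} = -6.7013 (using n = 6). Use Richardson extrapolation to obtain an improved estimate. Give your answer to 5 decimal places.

R = (4·T_{6} − T_3) / 3 = (4·(-6.7013) − (-6.891))/3 = (-19.9142)/3 = -6.63807.

-6.63807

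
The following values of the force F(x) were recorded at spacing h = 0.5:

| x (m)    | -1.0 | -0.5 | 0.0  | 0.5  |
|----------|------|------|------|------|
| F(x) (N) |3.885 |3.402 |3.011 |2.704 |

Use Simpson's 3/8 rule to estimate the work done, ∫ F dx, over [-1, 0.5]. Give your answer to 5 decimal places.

4.84275

h = 0.5, n = 3.
(3h/8)·[y₀ + 3y₁ + 3y₂ + y₃] = 0.1875·(25.828) = 4.84275.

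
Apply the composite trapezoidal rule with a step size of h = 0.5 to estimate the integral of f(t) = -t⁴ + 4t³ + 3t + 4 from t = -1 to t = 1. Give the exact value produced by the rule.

h = (1 − (-1))/4 = 0.5.
Nodes t₀,…,t₄ = -1, -0.5, 0, 0.5, 1.
f(t) = -t⁴ + 4t³ + 3t + 4: f₀=-4, f₁=1.9375, f₂=4, f₃=5.9375, f₄=10.
(h/2)·[f₀ + 2f₁ + 2f₂ + 2f₃ + f₄] = 0.25·(29.75) = 7.4375.

7.4375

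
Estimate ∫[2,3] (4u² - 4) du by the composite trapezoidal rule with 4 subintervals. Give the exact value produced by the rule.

h = (3 − 2)/4 = 0.25.
Nodes u₀,…,u₄ = 2, 2.25, 2.5, 2.75, 3.
f(u) = 4u² - 4: f₀=12, f₁=16.25, f₂=21, f₃=26.25, f₄=32.
(h/2)·[f₀ + 2f₁ + 2f₂ + 2f₃ + f₄] = 0.125·(171) = 21.375.

21.375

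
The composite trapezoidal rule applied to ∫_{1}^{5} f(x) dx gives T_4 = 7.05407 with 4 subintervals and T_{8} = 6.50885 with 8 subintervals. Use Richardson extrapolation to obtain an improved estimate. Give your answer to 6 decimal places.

R = (4·T_{8} − T_4) / 3 = (4·6.50885 − 7.05407)/3 = (18.98133)/3 = 6.327110.

6.327110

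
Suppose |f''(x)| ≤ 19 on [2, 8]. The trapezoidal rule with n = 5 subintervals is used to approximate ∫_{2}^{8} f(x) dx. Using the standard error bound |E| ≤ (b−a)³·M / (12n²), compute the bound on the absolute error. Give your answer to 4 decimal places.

13.6800

|E| ≤ (6)³·19 / (12·5²) = 4104/300 = 13.6800.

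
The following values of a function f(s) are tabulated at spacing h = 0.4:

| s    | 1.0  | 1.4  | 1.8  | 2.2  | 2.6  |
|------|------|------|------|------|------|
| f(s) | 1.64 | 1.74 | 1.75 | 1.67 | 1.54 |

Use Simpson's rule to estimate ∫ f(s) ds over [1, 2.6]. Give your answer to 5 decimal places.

h = 0.4, n = 4.
(h/3)·[y₀ + 4y₁ + 2y₂ + 4y₃ + y₄] = 0.133333·(20.32) = 2.70933.

2.70933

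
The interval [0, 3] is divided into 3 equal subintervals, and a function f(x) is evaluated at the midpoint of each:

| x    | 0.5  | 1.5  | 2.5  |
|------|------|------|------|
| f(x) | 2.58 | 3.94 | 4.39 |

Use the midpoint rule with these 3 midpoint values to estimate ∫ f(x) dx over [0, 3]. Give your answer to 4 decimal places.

h = 1, n = 3.
h·[y(m₁) + y(m₂) + y(m₃)] = 1·(10.91) = 10.9100.

10.9100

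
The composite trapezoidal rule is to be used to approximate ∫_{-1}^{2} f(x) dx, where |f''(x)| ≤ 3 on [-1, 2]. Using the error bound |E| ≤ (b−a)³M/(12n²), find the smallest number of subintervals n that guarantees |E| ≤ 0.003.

Need 81/(12n²) ≤ 0.003.
n² ≥ 81/(12·0.003) = 2250 ⇒ n ≥ 47.4342, so the smallest n is 48.

48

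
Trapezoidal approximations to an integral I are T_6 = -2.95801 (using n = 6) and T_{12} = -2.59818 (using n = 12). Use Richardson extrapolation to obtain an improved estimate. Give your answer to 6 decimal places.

-2.478237

R = (4·T_{12} − T_6) / 3 = (4·(-2.59818) − (-2.95801))/3 = (-7.43471)/3 = -2.478237.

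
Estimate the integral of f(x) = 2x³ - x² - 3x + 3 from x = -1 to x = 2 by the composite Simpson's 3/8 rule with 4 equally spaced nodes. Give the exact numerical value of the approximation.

h = (2 − (-1))/3 = 1.
Nodes x₀,…,x₃ = -1, 0, 1, 2.
f(x) = 2x³ - x² - 3x + 3: f₀=3, f₁=3, f₂=1, f₃=9.
(3h/8)·[f₀ + 3f₁ + 3f₂ + f₃] = 0.375·(24) = 9.

9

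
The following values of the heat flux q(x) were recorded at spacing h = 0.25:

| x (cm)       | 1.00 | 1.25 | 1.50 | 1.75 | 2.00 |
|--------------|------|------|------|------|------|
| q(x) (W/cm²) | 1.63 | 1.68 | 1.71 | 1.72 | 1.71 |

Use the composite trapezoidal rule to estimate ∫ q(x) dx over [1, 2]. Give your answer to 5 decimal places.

1.69500

h = 0.25, n = 4.
(h/2)·[y₀ + 2y₁ + 2y₂ + 2y₃ + y₄] = 0.125·(13.56) = 1.69500.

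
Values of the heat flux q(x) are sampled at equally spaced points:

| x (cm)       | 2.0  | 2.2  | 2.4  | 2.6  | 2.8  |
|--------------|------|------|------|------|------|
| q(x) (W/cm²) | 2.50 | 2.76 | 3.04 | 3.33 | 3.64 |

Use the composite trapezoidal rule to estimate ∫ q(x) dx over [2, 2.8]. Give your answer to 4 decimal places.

2.4400

h = 0.2, n = 4.
(h/2)·[y₀ + 2y₁ + 2y₂ + 2y₃ + y₄] = 0.1·(24.40) = 2.4400.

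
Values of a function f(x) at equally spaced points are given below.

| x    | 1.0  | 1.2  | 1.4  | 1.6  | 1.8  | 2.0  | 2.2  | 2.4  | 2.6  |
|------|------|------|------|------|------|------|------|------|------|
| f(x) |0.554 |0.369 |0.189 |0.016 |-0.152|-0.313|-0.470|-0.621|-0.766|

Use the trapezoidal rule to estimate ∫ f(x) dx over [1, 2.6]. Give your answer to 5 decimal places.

h = 0.2, n = 8.
(h/2)·[y₀ + 2y₁ + 2y₂ + 2y₃ + 2y₄ + 2y₅ + 2y₆ + 2y₇ + y₈] = 0.1·(-2.176) = -0.21760.

-0.21760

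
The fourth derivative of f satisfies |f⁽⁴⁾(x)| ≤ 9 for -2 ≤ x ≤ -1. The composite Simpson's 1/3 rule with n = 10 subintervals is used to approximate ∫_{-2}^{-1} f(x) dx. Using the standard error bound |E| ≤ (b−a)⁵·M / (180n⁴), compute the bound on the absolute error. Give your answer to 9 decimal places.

0.000005000

|E| ≤ (1)⁵·9 / (180·10⁴) = 9/1800000 = 0.000005000.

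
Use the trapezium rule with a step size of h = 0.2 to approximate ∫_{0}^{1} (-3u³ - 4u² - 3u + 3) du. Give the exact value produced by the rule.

h = (1 − 0)/5 = 0.2.
Nodes u₀,…,u₅ = 0, 0.2, 0.4, 0.6, 0.8, 1.
f(u) = -3u³ - 4u² - 3u + 3: f₀=3, f₁=2.216, f₂=0.968, f₃=-0.888, f₄=-3.496, f₅=-7.
(h/2)·[f₀ + 2f₁ + 2f₂ + 2f₃ + 2f₄ + f₅] = 0.1·(-6.4) = -0.64.

-0.64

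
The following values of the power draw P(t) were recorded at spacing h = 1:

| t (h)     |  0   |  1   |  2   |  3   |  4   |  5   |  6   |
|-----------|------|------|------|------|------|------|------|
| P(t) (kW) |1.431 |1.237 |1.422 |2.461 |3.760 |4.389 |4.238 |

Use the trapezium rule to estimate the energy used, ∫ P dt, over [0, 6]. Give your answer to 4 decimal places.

h = 1, n = 6.
(h/2)·[y₀ + 2y₁ + 2y₂ + 2y₃ + 2y₄ + 2y₅ + y₆] = 0.5·(32.207) = 16.1035.

16.1035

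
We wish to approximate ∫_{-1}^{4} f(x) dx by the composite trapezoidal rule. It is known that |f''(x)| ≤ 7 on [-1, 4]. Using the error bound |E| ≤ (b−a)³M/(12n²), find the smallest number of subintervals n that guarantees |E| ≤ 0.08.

Need 875/(12n²) ≤ 0.08.
n² ≥ 875/(12·0.08) = 911.458 ⇒ n ≥ 30.1904, so the smallest n is 31.

31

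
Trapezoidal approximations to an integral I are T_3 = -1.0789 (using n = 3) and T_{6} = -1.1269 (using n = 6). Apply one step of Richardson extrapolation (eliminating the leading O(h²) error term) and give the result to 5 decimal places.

R = (4·T_{6} − T_3) / 3 = (4·(-1.1269) − (-1.0789))/3 = (-3.4287)/3 = -1.14290.

-1.14290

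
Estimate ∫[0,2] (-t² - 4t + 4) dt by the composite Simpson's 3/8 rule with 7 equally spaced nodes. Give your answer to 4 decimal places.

-2.6667

h = (2 − 0)/6 = 0.333333.
Nodes t₀,…,t₆ = 0, 0.333333, 0.666667, 1, 1.333333, 1.666667, 2.
f(t) = -t² - 4t + 4: f₀=4, f₁=2.555556, f₂=0.888889, f₃=-1, f₄=-3.111111, f₅=-5.444444, f₆=-8.
(3h/8)·[f₀ + 3f₁ + 3f₂ + 2f₃ + 3f₄ + 3f₅ + f₆] = 0.125·(-21.333333) = -2.6667.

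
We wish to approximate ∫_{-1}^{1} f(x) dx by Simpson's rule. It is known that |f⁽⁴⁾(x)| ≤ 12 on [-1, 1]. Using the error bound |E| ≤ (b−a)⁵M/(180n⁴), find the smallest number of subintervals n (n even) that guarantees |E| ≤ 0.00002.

20

Need 384/(180n⁴) ≤ 0.00002.
n⁴ ≥ 384/(180·0.00002) = 106667 ⇒ n ≥ 18.0720, so the smallest even n is 20. (n must be even for Simpson's rule.)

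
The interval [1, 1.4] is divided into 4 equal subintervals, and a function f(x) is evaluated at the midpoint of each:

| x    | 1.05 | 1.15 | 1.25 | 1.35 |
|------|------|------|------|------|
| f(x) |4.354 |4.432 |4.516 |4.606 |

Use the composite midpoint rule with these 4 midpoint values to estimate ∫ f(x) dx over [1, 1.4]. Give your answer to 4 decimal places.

h = 0.1, n = 4.
h·[y(m₁) + y(m₂) + y(m₃) + y(m₄)] = 0.1·(17.908) = 1.7908.

1.7908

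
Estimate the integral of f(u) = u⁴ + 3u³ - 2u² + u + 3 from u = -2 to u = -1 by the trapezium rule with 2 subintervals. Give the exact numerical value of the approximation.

h = (-1 − (-2))/2 = 0.5.
Nodes u₀,…,u₂ = -2, -1.5, -1.
f(u) = u⁴ + 3u³ - 2u² + u + 3: f₀=-15, f₁=-8.0625, f₂=-2.
(h/2)·[f₀ + 2f₁ + f₂] = 0.25·(-33.125) = -8.28125.

-8.28125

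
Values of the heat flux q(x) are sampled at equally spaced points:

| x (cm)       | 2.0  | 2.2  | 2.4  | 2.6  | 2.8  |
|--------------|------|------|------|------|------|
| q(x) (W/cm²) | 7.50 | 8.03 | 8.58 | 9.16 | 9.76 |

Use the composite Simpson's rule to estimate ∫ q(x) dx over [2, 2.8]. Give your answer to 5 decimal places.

6.87867

h = 0.2, n = 4.
(h/3)·[y₀ + 4y₁ + 2y₂ + 4y₃ + y₄] = 0.066667·(103.18) = 6.87867.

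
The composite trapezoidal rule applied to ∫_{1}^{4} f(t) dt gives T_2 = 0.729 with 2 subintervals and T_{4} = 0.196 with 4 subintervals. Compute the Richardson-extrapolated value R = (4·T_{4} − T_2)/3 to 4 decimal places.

R = (4·T_{4} − T_2) / 3 = (4·0.196 − 0.729)/3 = (0.055)/3 = 0.0183.

0.0183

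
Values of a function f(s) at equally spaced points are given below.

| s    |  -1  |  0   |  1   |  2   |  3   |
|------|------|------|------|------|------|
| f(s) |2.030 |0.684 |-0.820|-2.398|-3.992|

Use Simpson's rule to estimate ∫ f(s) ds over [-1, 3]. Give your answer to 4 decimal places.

-3.4860

h = 1, n = 4.
(h/3)·[y₀ + 4y₁ + 2y₂ + 4y₃ + y₄] = 0.333333·(-10.458) = -3.4860.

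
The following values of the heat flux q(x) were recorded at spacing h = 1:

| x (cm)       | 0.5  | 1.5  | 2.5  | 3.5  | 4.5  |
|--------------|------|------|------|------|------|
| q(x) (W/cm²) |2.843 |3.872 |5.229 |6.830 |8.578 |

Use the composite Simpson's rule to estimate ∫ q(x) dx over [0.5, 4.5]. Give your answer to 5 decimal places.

h = 1, n = 4.
(h/3)·[y₀ + 4y₁ + 2y₂ + 4y₃ + y₄] = 0.333333·(64.687) = 21.56233.

21.56233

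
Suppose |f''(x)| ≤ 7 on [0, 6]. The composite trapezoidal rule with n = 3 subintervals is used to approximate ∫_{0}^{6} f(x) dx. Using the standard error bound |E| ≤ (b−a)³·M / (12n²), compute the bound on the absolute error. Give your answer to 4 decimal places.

|E| ≤ (6)³·7 / (12·3²) = 1512/108 = 14.0000.

14.0000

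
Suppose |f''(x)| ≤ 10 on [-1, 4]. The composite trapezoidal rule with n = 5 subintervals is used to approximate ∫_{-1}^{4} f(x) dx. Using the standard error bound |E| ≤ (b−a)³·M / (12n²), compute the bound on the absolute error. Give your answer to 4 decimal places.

|E| ≤ (5)³·10 / (12·5²) = 1250/300 = 4.1667.

4.1667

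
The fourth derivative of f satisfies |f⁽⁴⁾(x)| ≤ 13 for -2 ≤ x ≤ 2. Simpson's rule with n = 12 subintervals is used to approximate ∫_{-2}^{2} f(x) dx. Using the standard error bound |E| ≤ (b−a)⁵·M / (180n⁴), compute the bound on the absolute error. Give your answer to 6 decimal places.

0.003567

|E| ≤ (4)⁵·13 / (180·12⁴) = 13312/3732480 = 0.003567.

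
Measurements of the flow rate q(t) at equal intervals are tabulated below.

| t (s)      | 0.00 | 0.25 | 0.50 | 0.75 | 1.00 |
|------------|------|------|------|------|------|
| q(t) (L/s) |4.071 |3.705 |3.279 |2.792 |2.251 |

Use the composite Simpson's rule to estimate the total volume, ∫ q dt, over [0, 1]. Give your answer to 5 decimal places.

3.23900

h = 0.25, n = 4.
(h/3)·[y₀ + 4y₁ + 2y₂ + 4y₃ + y₄] = 0.083333·(38.868) = 3.23900.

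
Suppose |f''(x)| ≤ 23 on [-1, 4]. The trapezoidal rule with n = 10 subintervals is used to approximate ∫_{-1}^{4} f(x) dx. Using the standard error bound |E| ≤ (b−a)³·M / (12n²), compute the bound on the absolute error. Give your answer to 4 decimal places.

|E| ≤ (5)³·23 / (12·10²) = 2875/1200 = 2.3958.

2.3958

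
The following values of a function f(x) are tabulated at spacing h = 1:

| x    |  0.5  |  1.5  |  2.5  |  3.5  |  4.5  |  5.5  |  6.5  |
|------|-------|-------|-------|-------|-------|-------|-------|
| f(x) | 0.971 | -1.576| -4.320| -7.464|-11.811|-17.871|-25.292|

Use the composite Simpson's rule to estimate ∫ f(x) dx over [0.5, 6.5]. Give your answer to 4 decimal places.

h = 1, n = 6.
(h/3)·[y₀ + 4y₁ + 2y₂ + 4y₃ + 2y₄ + 4y₅ + y₆] = 0.333333·(-164.227) = -54.7423.

-54.7423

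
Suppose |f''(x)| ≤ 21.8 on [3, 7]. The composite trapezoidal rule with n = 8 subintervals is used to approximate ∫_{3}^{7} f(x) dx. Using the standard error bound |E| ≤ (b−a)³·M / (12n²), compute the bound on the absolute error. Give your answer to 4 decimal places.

1.8167

|E| ≤ (4)³·21.8 / (12·8²) = 1395.2/768 = 1.8167.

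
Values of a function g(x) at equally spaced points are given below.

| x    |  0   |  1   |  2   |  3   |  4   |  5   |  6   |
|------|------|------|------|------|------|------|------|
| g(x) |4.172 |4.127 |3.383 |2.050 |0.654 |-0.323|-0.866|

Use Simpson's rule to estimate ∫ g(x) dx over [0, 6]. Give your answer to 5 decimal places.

11.59867

h = 1, n = 6.
(h/3)·[y₀ + 4y₁ + 2y₂ + 4y₃ + 2y₄ + 4y₅ + y₆] = 0.333333·(34.796) = 11.59867.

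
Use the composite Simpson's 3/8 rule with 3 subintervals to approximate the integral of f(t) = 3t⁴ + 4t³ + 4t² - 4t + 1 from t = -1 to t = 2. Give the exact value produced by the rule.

46.5

h = (2 − (-1))/3 = 1.
Nodes t₀,…,t₃ = -1, 0, 1, 2.
f(t) = 3t⁴ + 4t³ + 4t² - 4t + 1: f₀=8, f₁=1, f₂=8, f₃=89.
(3h/8)·[f₀ + 3f₁ + 3f₂ + f₃] = 0.375·(124) = 46.5.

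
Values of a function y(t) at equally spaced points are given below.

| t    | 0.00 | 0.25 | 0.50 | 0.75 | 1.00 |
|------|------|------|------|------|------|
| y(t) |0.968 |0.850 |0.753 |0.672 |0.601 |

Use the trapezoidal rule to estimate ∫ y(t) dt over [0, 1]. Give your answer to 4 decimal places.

h = 0.25, n = 4.
(h/2)·[y₀ + 2y₁ + 2y₂ + 2y₃ + y₄] = 0.125·(6.119) = 0.7649.

0.7649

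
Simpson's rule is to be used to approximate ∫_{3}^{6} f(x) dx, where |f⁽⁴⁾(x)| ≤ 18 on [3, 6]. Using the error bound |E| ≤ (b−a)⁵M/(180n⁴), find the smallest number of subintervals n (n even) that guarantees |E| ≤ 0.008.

8

Need 4374/(180n⁴) ≤ 0.008.
n⁴ ≥ 4374/(180·0.008) = 3037.5 ⇒ n ≥ 7.4238, so the smallest even n is 8. (n must be even for Simpson's rule.)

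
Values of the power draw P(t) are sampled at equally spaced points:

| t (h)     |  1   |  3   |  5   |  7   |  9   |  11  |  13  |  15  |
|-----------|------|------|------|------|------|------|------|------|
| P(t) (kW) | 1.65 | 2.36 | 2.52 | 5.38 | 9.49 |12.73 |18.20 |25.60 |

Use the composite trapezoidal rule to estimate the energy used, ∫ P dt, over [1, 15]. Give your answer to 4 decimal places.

128.6100

h = 2, n = 7.
(h/2)·[y₀ + 2y₁ + 2y₂ + 2y₃ + 2y₄ + 2y₅ + 2y₆ + y₇] = 1·(128.61) = 128.6100.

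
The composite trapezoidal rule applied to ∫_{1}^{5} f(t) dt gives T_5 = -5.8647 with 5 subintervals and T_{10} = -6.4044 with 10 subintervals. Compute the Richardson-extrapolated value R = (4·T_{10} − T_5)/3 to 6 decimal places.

-6.584300

R = (4·T_{10} − T_5) / 3 = (4·(-6.4044) − (-5.8647))/3 = (-19.7529)/3 = -6.584300.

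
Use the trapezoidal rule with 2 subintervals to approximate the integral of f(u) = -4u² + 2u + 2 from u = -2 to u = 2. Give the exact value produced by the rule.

h = (2 − (-2))/2 = 2.
Nodes u₀,…,u₂ = -2, 0, 2.
f(u) = -4u² + 2u + 2: f₀=-18, f₁=2, f₂=-10.
(h/2)·[f₀ + 2f₁ + f₂] = 1·(-24) = -24.

-24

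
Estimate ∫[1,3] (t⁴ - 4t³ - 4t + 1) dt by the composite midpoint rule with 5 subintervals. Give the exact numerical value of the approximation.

-45.65184

h = (3 − 1)/5 = 0.4.
Midpoints m₁,…,m₅ = 1.2, 1.6, 2, 2.4, 2.8.
f(m₁)=-8.6384, f(m₂)=-15.2304, f(m₃)=-23, f(m₄)=-30.7184, f(m₅)=-36.5424.
h·[f(m₁) + f(m₂) + f(m₃) + f(m₄) + f(m₅)] = 0.4·(-114.1296) = -45.65184.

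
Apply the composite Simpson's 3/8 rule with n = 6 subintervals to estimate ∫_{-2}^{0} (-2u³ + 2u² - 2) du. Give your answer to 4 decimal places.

9.3333

h = (0 − (-2))/6 = 0.333333.
Nodes u₀,…,u₆ = -2, -1.666667, -1.333333, -1, -0.666667, -0.333333, 0.
f(u) = -2u³ + 2u² - 2: f₀=22, f₁=12.814815, f₂=6.296296, f₃=2, f₄=-0.518519, f₅=-1.703704, f₆=-2.
(3h/8)·[f₀ + 3f₁ + 3f₂ + 2f₃ + 3f₄ + 3f₅ + f₆] = 0.125·(74.666667) = 9.3333.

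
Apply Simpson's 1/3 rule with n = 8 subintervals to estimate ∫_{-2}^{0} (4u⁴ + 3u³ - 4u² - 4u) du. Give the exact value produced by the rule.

h = (0 − (-2))/8 = 0.25.
Nodes u₀,…,u₈ = -2, -1.75, -1.5, -1.25, -1, -0.75, -0.5, -0.25, 0.
f(u) = 4u⁴ + 3u³ - 4u² - 4u: f₀=32, f₁=16.1875, f₂=7.125, f₃=2.65625, f₄=1, f₅=0.75, f₆=0.875, f₇=0.71875, f₈=0.
(h/3)·[f₀ + 4f₁ + 2f₂ + 4f₃ + 2f₄ + 4f₅ + 2f₆ + 4f₇ + f₈] = 0.083333·(131.25) = 10.9375.

10.9375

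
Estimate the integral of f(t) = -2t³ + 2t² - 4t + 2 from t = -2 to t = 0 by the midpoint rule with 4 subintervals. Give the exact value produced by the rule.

25

h = (0 − (-2))/4 = 0.5.
Midpoints m₁,…,m₄ = -1.75, -1.25, -0.75, -0.25.
f(m₁)=25.84375, f(m₂)=14.03125, f(m₃)=6.96875, f(m₄)=3.15625.
h·[f(m₁) + f(m₂) + f(m₃) + f(m₄)] = 0.5·(50) = 25.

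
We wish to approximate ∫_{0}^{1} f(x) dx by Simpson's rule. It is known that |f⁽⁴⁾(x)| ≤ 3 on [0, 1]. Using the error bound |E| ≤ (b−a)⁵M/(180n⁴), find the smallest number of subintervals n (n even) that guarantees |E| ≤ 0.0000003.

16

Need 3/(180n⁴) ≤ 0.0000003.
n⁴ ≥ 3/(180·0.0000003) = 55555.6 ⇒ n ≥ 15.3526, so the smallest even n is 16. (n must be even for Simpson's rule.)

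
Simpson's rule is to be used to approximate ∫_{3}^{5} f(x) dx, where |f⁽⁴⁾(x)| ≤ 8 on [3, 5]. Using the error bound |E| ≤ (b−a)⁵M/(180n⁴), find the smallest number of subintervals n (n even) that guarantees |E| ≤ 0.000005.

24

Need 256/(180n⁴) ≤ 0.000005.
n⁴ ≥ 256/(180·0.000005) = 284444 ⇒ n ≥ 23.0940, so the smallest even n is 24. (n must be even for Simpson's rule.)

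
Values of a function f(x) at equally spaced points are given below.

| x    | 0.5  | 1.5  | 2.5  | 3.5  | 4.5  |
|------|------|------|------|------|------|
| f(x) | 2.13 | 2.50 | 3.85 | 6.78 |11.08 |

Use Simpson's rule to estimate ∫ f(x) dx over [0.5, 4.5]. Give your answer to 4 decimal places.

19.3433

h = 1, n = 4.
(h/3)·[y₀ + 4y₁ + 2y₂ + 4y₃ + y₄] = 0.333333·(58.03) = 19.3433.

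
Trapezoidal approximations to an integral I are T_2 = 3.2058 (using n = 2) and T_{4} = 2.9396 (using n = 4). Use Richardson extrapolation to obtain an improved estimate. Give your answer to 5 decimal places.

2.85087

R = (4·T_{4} − T_2) / 3 = (4·2.9396 − 3.2058)/3 = (8.5526)/3 = 2.85087.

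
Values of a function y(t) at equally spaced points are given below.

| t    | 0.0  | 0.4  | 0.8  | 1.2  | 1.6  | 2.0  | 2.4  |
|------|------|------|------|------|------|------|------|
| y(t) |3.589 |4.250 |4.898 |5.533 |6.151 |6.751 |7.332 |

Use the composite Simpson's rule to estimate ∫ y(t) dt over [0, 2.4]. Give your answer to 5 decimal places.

13.22067

h = 0.4, n = 6.
(h/3)·[y₀ + 4y₁ + 2y₂ + 4y₃ + 2y₄ + 4y₅ + y₆] = 0.133333·(99.155) = 13.22067.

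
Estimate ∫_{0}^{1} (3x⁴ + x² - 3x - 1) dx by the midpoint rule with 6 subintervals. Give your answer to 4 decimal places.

h = (1 − 0)/6 = 0.166667.
Midpoints m₁,…,m₆ = 0.083333, 0.25, 0.416667, 0.583333, 0.75, 0.916667.
f(m₁)=-1.242911, f(m₂)=-1.67578125, f(m₃)=-1.985966, f(m₄)=-2.062355, f(m₅)=-1.73828125, f(m₆)=-0.791522.
h·[f(m₁) + f(m₂) + f(m₃) + f(m₄) + f(m₅) + f(m₆)] = 0.166667·(-9.496817) = -1.5828.

-1.5828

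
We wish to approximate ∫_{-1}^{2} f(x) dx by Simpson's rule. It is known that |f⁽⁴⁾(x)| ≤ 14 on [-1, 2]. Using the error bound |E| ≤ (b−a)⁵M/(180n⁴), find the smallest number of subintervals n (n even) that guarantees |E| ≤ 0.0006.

14

Need 3402/(180n⁴) ≤ 0.0006.
n⁴ ≥ 3402/(180·0.0006) = 31500 ⇒ n ≥ 13.3223, so the smallest even n is 14. (n must be even for Simpson's rule.)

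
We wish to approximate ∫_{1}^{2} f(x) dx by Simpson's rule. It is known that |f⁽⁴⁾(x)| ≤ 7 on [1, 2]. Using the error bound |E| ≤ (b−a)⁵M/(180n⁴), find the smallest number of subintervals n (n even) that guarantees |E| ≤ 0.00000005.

30

Need 7/(180n⁴) ≤ 0.00000005.
n⁴ ≥ 7/(180·0.00000005) = 777778 ⇒ n ≥ 29.6971, so the smallest even n is 30. (n must be even for Simpson's rule.)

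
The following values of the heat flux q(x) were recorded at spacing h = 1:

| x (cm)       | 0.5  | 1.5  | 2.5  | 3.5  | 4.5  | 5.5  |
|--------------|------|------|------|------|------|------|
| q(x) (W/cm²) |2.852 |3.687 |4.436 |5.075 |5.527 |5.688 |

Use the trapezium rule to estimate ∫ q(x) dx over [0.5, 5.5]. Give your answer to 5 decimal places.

22.99500

h = 1, n = 5.
(h/2)·[y₀ + 2y₁ + 2y₂ + 2y₃ + 2y₄ + y₅] = 0.5·(45.990) = 22.99500.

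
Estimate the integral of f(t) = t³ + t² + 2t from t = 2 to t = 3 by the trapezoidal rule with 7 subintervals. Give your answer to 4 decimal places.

27.6122

h = (3 − 2)/7 = 0.142857.
Nodes t₀,…,t₇ = 2, 2.142857, 2.285714, 2.428571, 2.571429, 2.714286, 2.857143, 3.
f(t) = t³ + t² + 2t: f₀=16, f₁=18.717201, f₂=21.737609, f₃=25.078717, f₄=28.758017, f₅=32.793003, f₆=37.201166, f₇=42.
(h/2)·[f₀ + 2f₁ + 2f₂ + 2f₃ + 2f₄ + 2f₅ + 2f₆ + f₇] = 0.071429·(386.571429) = 27.6122.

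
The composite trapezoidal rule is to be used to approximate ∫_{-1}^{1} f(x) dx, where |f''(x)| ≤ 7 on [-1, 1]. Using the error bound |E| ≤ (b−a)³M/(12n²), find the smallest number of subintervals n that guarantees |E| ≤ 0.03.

Need 56/(12n²) ≤ 0.03.
n² ≥ 56/(12·0.03) = 155.556 ⇒ n ≥ 12.4722, so the smallest n is 13.

13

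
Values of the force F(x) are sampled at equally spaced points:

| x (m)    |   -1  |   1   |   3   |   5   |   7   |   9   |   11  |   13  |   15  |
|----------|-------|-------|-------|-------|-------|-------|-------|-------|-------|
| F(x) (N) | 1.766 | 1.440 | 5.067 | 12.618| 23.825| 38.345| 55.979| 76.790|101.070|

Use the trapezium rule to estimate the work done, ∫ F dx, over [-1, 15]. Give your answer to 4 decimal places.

530.9640

h = 2, n = 8.
(h/2)·[y₀ + 2y₁ + 2y₂ + 2y₃ + 2y₄ + 2y₅ + 2y₆ + 2y₇ + y₈] = 1·(530.964) = 530.9640.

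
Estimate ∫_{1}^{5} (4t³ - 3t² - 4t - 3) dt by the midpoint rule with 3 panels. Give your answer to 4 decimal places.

h = (5 − 1)/3 = 1.333333.
Midpoints m₁,…,m₃ = 1.666667, 3, 4.333333.
f(m₁)=0.518519, f(m₂)=66, f(m₃)=248.814815.
h·[f(m₁) + f(m₂) + f(m₃)] = 1.333333·(315.333333) = 420.4444.

420.4444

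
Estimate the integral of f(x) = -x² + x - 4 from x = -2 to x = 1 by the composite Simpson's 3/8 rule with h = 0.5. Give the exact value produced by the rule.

h = (1 − (-2))/6 = 0.5.
Nodes x₀,…,x₆ = -2, -1.5, -1, -0.5, 0, 0.5, 1.
f(x) = -x² + x - 4: f₀=-10, f₁=-7.75, f₂=-6, f₃=-4.75, f₄=-4, f₅=-3.75, f₆=-4.
(3h/8)·[f₀ + 3f₁ + 3f₂ + 2f₃ + 3f₄ + 3f₅ + f₆] = 0.1875·(-88) = -16.5.

-16.5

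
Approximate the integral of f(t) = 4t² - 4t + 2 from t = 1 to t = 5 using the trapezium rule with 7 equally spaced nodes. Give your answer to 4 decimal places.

126.5185

h = (5 − 1)/6 = 0.666667.
Nodes t₀,…,t₆ = 1, 1.666667, 2.333333, 3, 3.666667, 4.333333, 5.
f(t) = 4t² - 4t + 2: f₀=2, f₁=6.444444, f₂=14.444444, f₃=26, f₄=41.111111, f₅=59.777778, f₆=82.
(h/2)·[f₀ + 2f₁ + 2f₂ + 2f₃ + 2f₄ + 2f₅ + f₆] = 0.333333·(379.555556) = 126.5185.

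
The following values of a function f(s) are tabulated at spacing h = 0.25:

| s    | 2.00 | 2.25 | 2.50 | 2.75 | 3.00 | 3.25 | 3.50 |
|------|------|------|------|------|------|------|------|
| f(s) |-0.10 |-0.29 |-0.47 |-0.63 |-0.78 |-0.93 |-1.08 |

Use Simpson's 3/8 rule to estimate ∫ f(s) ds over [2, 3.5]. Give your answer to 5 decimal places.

-0.92344

h = 0.25, n = 6.
(3h/8)·[y₀ + 3y₁ + 3y₂ + 2y₃ + 3y₄ + 3y₅ + y₆] = 0.09375·(-9.85) = -0.92344.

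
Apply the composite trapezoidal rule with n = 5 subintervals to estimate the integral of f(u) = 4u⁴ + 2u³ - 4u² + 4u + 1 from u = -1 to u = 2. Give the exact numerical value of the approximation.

h = (2 − (-1))/5 = 0.6.
Nodes u₀,…,u₅ = -1, -0.4, 0.2, 0.8, 1.4, 2.
f(u) = 4u⁴ + 2u³ - 4u² + 4u + 1: f₀=-5, f₁=-1.2656, f₂=1.6624, f₃=4.3024, f₄=19.6144, f₅=73.
(h/2)·[f₀ + 2f₁ + 2f₂ + 2f₃ + 2f₄ + f₅] = 0.3·(116.6272) = 34.98816.

34.98816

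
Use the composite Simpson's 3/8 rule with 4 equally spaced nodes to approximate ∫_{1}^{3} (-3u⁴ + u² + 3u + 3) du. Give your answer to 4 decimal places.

-118.8889

h = (3 − 1)/3 = 0.666667.
Nodes u₀,…,u₃ = 1, 1.666667, 2.333333, 3.
f(u) = -3u⁴ + u² + 3u + 3: f₀=4, f₁=-12.370370, f₂=-73.481481, f₃=-222.
(3h/8)·[f₀ + 3f₁ + 3f₂ + f₃] = 0.25·(-475.555556) = -118.8889.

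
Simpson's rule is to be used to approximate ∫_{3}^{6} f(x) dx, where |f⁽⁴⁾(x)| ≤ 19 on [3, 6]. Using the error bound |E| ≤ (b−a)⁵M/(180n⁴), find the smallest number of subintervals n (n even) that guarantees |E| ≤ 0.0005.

16

Need 4617/(180n⁴) ≤ 0.0005.
n⁴ ≥ 4617/(180·0.0005) = 51300 ⇒ n ≥ 15.0498, so the smallest even n is 16. (n must be even for Simpson's rule.)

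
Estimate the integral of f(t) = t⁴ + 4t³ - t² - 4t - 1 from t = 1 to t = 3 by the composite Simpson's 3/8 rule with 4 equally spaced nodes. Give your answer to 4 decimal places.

101.8519

h = (3 − 1)/3 = 0.666667.
Nodes t₀,…,t₃ = 1, 1.666667, 2.333333, 3.
f(t) = t⁴ + 4t³ - t² - 4t - 1: f₀=-1, f₁=15.790123, f₂=64.679012, f₃=167.
(3h/8)·[f₀ + 3f₁ + 3f₂ + f₃] = 0.25·(407.407407) = 101.8519.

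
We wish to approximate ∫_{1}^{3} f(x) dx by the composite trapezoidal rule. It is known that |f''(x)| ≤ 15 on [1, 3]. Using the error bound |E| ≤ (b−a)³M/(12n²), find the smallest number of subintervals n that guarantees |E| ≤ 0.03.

19

Need 120/(12n²) ≤ 0.03.
n² ≥ 120/(12·0.03) = 333.333 ⇒ n ≥ 18.2574, so the smallest n is 19.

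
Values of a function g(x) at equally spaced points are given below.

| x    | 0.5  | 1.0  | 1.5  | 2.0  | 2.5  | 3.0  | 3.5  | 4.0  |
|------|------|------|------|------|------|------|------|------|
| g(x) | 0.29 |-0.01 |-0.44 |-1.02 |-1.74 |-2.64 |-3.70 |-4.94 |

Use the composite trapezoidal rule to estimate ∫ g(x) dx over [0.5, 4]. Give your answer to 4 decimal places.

h = 0.5, n = 7.
(h/2)·[y₀ + 2y₁ + 2y₂ + 2y₃ + 2y₄ + 2y₅ + 2y₆ + y₇] = 0.25·(-23.75) = -5.9375.

-5.9375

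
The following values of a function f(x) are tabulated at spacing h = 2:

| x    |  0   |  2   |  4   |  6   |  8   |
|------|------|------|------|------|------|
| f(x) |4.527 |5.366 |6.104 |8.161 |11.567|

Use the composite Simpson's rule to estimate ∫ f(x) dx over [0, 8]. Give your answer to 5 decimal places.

h = 2, n = 4.
(h/3)·[y₀ + 4y₁ + 2y₂ + 4y₃ + y₄] = 0.666667·(82.410) = 54.94000.

54.94000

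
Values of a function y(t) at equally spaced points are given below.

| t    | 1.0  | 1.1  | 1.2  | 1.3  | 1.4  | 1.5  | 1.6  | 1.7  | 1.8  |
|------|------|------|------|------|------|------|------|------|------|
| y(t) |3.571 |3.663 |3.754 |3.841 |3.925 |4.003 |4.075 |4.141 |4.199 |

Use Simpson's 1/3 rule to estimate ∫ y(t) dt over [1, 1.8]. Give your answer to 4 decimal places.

3.1290

h = 0.1, n = 8.
(h/3)·[y₀ + 4y₁ + 2y₂ + 4y₃ + 2y₄ + 4y₅ + 2y₆ + 4y₇ + y₈] = 0.033333·(93.870) = 3.1290.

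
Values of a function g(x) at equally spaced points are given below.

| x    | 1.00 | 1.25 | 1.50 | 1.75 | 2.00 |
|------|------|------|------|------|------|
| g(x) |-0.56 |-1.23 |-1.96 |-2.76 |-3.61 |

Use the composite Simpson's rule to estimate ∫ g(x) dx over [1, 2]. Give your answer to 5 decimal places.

-2.00417

h = 0.25, n = 4.
(h/3)·[y₀ + 4y₁ + 2y₂ + 4y₃ + y₄] = 0.083333·(-24.05) = -2.00417.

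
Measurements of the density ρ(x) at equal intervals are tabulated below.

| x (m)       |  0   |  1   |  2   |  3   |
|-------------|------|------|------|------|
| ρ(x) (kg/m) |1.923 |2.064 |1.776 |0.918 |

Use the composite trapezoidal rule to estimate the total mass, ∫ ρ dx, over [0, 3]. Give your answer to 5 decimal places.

5.26050

h = 1, n = 3.
(h/2)·[y₀ + 2y₁ + 2y₂ + y₃] = 0.5·(10.521) = 5.26050.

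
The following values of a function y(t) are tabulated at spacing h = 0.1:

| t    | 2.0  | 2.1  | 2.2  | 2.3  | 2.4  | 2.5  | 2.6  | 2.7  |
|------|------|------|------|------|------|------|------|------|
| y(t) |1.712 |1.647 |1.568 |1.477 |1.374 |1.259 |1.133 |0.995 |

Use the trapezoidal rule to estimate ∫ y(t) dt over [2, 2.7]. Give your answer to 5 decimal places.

h = 0.1, n = 7.
(h/2)·[y₀ + 2y₁ + 2y₂ + 2y₃ + 2y₄ + 2y₅ + 2y₆ + y₇] = 0.05·(19.623) = 0.98115.

0.98115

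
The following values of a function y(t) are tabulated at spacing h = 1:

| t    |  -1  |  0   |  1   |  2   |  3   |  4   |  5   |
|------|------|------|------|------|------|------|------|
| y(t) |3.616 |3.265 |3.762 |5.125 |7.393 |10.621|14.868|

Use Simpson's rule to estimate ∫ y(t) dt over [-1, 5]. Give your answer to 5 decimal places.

h = 1, n = 6.
(h/3)·[y₀ + 4y₁ + 2y₂ + 4y₃ + 2y₄ + 4y₅ + y₆] = 0.333333·(116.838) = 38.94600.

38.94600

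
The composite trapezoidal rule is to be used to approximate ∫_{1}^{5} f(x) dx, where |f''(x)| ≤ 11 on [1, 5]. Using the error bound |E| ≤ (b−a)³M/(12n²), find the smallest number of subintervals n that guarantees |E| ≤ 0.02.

55

Need 704/(12n²) ≤ 0.02.
n² ≥ 704/(12·0.02) = 2933.33 ⇒ n ≥ 54.1603, so the smallest n is 55.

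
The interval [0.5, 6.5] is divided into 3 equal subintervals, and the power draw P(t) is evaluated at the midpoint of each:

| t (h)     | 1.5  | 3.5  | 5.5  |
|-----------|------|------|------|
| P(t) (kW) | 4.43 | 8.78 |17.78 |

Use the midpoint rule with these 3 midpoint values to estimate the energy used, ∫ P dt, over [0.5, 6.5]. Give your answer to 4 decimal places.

61.9800

h = 2, n = 3.
h·[y(m₁) + y(m₂) + y(m₃)] = 2·(30.99) = 61.9800.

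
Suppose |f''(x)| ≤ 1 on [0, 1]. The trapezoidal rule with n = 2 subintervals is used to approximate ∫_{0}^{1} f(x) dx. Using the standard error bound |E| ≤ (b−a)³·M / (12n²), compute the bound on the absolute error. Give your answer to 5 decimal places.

0.02083

|E| ≤ (1)³·1 / (12·2²) = 1/48 = 0.02083.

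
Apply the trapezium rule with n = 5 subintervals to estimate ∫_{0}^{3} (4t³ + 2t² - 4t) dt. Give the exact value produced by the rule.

84.6

h = (3 − 0)/5 = 0.6.
Nodes t₀,…,t₅ = 0, 0.6, 1.2, 1.8, 2.4, 3.
f(t) = 4t³ + 2t² - 4t: f₀=0, f₁=-0.816, f₂=4.992, f₃=22.608, f₄=57.216, f₅=114.
(h/2)·[f₀ + 2f₁ + 2f₂ + 2f₃ + 2f₄ + f₅] = 0.3·(282) = 84.6.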